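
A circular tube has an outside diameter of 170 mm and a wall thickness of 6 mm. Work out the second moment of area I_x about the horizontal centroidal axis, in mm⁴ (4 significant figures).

I_x ≈ 1.041 × 10⁷ mm⁴

Break the section into simple shapes (no overlaps), measuring from the bottom-left corner of the bounding box.
Outer circle: ⌀170, A = 22 698 mm², y = 85 mm, Ī = 40 998 275 mm⁴.
Bore (subtracted): ⌀158, A = 19606.7 mm², y = 85 mm, Ī = 30 591 322 mm⁴.
By symmetry the centroid is at mid-height, ȳ = 85 mm.
All pieces are centred on the horizontal centroidal axis, so I = ΣĪ (holes subtracted) = 10 406 953 mm⁴.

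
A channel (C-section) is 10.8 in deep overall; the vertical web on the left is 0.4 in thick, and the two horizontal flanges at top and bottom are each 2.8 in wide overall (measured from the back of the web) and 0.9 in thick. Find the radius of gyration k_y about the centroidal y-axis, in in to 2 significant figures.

k_y ≈ 0.86 in

Split into non-overlapping primitives; take the origin at the lower-left of the bounding box.
Web: 0.4 × 10.8, A = 4.32 in², x = 0.2 in, Ī = 0.0576 in⁴.
Top flange (beyond web): 2.4 × 0.9, A = 2.16 in², x = 1.6 in, Ī = 1.037 in⁴.
Bottom flange (beyond web): 2.4 × 0.9, A = 2.16 in², x = 1.6 in, Ī = 1.037 in⁴.
Centroid: x̄ = ΣA·x / ΣA = 0.9 in.
Transfer each piece to the centroidal y-axis using Ī + A·d² with d = x − 0.9:
  web: d = -0.7 in → contributes +2.174 in⁴
  top flange (beyond web): d = 0.7 in → contributes +2.095 in⁴
  bottom flange (beyond web): d = 0.7 in → contributes +2.095 in⁴
Total I = 6.365 in⁴.
Radius of gyration: k = √(I/A) = √(6.365 / 8.64) = 0.8583 in.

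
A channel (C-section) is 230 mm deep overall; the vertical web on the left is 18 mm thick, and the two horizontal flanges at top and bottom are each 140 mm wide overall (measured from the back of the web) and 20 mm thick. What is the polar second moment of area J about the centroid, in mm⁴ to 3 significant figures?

J ≈ 8.94 × 10⁷ mm⁴

Decompose the section into non-overlapping parts with the origin at the bottom-left of its bounding rectangle.
Web: 18 × 230, A = 4 140 mm², y = 115 mm, Ī = 18 250 500 mm⁴.
Top flange (beyond web): 122 × 20, A = 2 440 mm², y = 220 mm, Ī = 81 333 mm⁴.
Bottom flange (beyond web): 122 × 20, A = 2 440 mm², y = 10 mm, Ī = 81 333 mm⁴.
By symmetry the centroid is at mid-height, ȳ = 115 mm.
Transfer each piece to the centroidal x-axis using Ī + A·d² with d = y − 115:
  web: d = 0 mm → contributes +18 250 500 mm⁴
  top flange (beyond web): d = 105 mm → contributes +26 982 333 mm⁴
  bottom flange (beyond web): d = -105 mm → contributes +26 982 333 mm⁴
Total I = 72 215 167 mm⁴.
For the y-axis: x̄ = 46.871 mm.
Repeating about the centroidal y-axis gives I_y = 17 139 737 mm⁴.
Polar second moment: J = I_x + I_y = 89 354 904 mm⁴.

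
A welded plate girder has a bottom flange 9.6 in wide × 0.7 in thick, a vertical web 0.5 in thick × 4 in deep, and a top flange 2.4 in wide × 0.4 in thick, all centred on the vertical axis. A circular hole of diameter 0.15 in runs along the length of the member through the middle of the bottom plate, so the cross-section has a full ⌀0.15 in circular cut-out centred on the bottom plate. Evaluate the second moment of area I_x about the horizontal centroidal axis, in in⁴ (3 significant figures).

Break the section into simple shapes (no overlaps), measuring from the bottom-left corner of the bounding box.
Bottom plate: 9.6 × 0.7, A = 6.72 in², y = 0.35 in, Ī = 0.2744 in⁴.
Web plate: 0.5 × 4, A = 2 in², y = 2.7 in, Ī = 2.6667 in⁴.
Top plate: 2.4 × 0.4, A = 0.96 in², y = 4.9 in, Ī = 0.0128 in⁴.
Hole (subtracted): ⌀0.15, A = 0.017671 in², y = 0.35 in, Ī = 0.00002485 in⁴.
Centroid: ȳ = ΣA·y / ΣA = 1.2885 in.
Transfer each piece to the horizontal centroidal axis using Ī + A·d² with d = y − 1.2885:
  bottom plate: d = -0.93849 in → contributes +6.1931 in⁴
  web plate: d = 1.4115 in → contributes +6.6514 in⁴
  top plate: d = 3.6115 in → contributes +12.534 in⁴
  hole: d = -0.93849 in → contributes −0.015589 in⁴
Total I = 25.363 in⁴.

I_x ≈ 25.4 in⁴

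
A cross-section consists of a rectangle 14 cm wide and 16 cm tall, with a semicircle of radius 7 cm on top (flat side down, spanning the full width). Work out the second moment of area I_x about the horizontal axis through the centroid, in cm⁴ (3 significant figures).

Split into non-overlapping primitives; take the origin at the lower-left of the bounding box.
Rectangular body: 14 × 16, A = 224 cm², y = 8 cm, Ī = 4778.7 cm⁴.
Semicircular cap: semicircle r = 7, A = 76.969 cm², y = 18.971 cm, Ī = 263.53 cm⁴.
Centroid: ȳ = ΣA·y / ΣA = 10.806 cm.
Transfer each piece to the horizontal axis through the centroid using Ī + A·d² with d = y − 10.806:
  rectangular body: d = -2.8057 cm → contributes +6541.9 cm⁴
  semicircular cap: d = 8.1652 cm → contributes +5395.1 cm⁴
Total I = 11 937 cm⁴.

I_x ≈ 1.19 × 10⁴ cm⁴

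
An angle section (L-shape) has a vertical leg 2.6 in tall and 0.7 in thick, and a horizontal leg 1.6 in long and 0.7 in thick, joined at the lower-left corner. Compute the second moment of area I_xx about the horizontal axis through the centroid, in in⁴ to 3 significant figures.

I_xx ≈ 1.47 in⁴

Split into non-overlapping primitives; take the origin at the lower-left of the bounding box.
Vertical leg: 0.7 × 2.6, A = 1.82 in², y = 1.3 in, Ī = 1.0253 in⁴.
Horizontal leg (remainder): 0.9 × 0.7, A = 0.63 in², y = 0.35 in, Ī = 0.025725 in⁴.
Centroid: ȳ = ΣA·y / ΣA = 1.0557 in.
Transfer each piece to the horizontal axis through the centroid using Ī + A·d² with d = y − 1.0557:
  vertical leg: d = 0.24429 in → contributes +1.1339 in⁴
  horizontal leg (remainder): d = -0.70571 in → contributes +0.33949 in⁴
Total I = 1.4734 in⁴.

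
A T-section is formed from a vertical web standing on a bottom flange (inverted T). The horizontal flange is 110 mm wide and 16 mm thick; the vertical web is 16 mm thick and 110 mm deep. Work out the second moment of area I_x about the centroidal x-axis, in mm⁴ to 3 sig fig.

Treat the section as a set of non-overlapping primitives; coordinates are from the bounding-box lower-left.
Flange: 110 × 16, A = 1 760 mm², y = 8 mm, Ī = 37 547 mm⁴.
Web: 16 × 110, A = 1 760 mm², y = 71 mm, Ī = 1 774 667 mm⁴.
Centroid: ȳ = ΣA·y / ΣA = 39.5 mm.
Transfer each piece to the centroidal x-axis using Ī + A·d² with d = y − 39.5:
  flange: d = -31.5 mm → contributes +1 783 907 mm⁴
  web: d = 31.5 mm → contributes +3 521 027 mm⁴
Total I = 5 304 933 mm⁴.

I_x ≈ 5.30 × 10⁶ mm⁴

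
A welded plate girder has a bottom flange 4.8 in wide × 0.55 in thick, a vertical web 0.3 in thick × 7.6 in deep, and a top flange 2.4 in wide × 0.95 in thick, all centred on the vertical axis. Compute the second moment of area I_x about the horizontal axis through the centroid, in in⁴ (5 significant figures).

I_x ≈ 96.578 in⁴

Break the section into simple shapes (no overlaps), measuring from the bottom-left corner of the bounding box.
Bottom plate: 4.8 × 0.55, A = 2.64 in², y = 0.275 in, Ī = 0.06655 in⁴.
Web plate: 0.3 × 7.6, A = 2.28 in², y = 4.35 in, Ī = 10.9744 in⁴.
Top plate: 2.4 × 0.95, A = 2.28 in², y = 8.625 in, Ī = 0.171475 in⁴.
Centroid: ȳ = ΣA·y / ΣA = 4.209583 in.
Transfer each piece to the horizontal axis through the centroid using Ī + A·d² with d = y − 4.209583:
  bottom plate: d = -3.934583 in → contributes +40.93625 in⁴
  web plate: d = 0.1404167 in → contributes +11.01935 in⁴
  top plate: d = 4.415417 in → contributes +44.62214 in⁴
Total I = 96.57774 in⁴.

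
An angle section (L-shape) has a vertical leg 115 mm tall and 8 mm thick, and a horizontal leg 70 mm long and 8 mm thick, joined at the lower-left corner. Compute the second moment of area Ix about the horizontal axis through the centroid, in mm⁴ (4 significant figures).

Ix ≈ 1.939 × 10⁶ mm⁴

Break the section into simple shapes (no overlaps), measuring from the bottom-left corner of the bounding box.
Vertical leg: 8 × 115, A = 920 mm², y = 57.5 mm, Ī = 1 013 917 mm⁴.
Horizontal leg (remainder): 62 × 8, A = 496 mm², y = 4 mm, Ī = 2645.33 mm⁴.
Centroid: ȳ = ΣA·y / ΣA = 38.7599 mm.
Transfer each piece to the horizontal axis through the centroid using Ī + A·d² with d = y − 38.7599:
  vertical leg: d = 18.7401 mm → contributes +1 337 013 mm⁴
  horizontal leg (remainder): d = -34.7599 mm → contributes +601 937 mm⁴
Total I = 1 938 950 mm⁴.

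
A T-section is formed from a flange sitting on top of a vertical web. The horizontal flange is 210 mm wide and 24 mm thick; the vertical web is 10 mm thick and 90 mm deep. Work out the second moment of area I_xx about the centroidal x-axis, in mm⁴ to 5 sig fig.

Treat the section as a set of non-overlapping primitives; coordinates are from the bounding-box lower-left.
Flange: 210 × 24, A = 5 040 mm², y = 102 mm, Ī = 241 920 mm⁴.
Web: 10 × 90, A = 900 mm², y = 45 mm, Ī = 607 500 mm⁴.
Centroid: ȳ = ΣA·y / ΣA = 93.36364 mm.
Transfer each piece to the centroidal x-axis using Ī + A·d² with d = y − 93.36364:
  flange: d = 8.636364 mm → contributes +617837.4 mm⁴
  web: d = -48.36364 mm → contributes +2 712 637 mm⁴
Total I = 3 330 475 mm⁴.

I_xx ≈ 3.3305 × 10⁶ mm⁴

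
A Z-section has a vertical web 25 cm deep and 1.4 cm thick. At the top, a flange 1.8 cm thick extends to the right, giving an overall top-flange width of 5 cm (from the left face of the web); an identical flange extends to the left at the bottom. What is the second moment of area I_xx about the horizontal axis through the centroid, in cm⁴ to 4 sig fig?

I_xx ≈ 3570 cm⁴

Split into non-overlapping primitives; take the origin at the lower-left of the bounding box.
Web: 1.4 × 25, A = 35 cm², y = 12.5 cm, Ī = 1822.92 cm⁴.
Top flange (beyond web): 3.6 × 1.8, A = 6.48 cm², y = 24.1 cm, Ī = 1.7496 cm⁴.
Bottom flange (beyond web): 3.6 × 1.8, A = 6.48 cm², y = 0.9 cm, Ī = 1.7496 cm⁴.
Centroid: ȳ = ΣA·y / ΣA = 12.5 cm.
Transfer each piece to the horizontal axis through the centroid using Ī + A·d² with d = y − 12.5:
  web: d = 0 cm → contributes +1822.92 cm⁴
  top flange (beyond web): d = 11.6 cm → contributes +873.698 cm⁴
  bottom flange (beyond web): d = -11.6 cm → contributes +873.698 cm⁴
Total I = 3570.31 cm⁴.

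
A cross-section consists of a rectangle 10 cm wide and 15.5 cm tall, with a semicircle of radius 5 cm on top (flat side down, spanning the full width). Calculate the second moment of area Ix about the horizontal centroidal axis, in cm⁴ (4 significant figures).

Break the section into simple shapes (no overlaps), measuring from the bottom-left corner of the bounding box.
Rectangular body: 10 × 15.5, A = 155 cm², y = 7.75 cm, Ī = 3103.23 cm⁴.
Semicircular cap: semicircle r = 5, A = 39.2699 cm², y = 17.6221 cm, Ī = 68.5981 cm⁴.
Centroid: ȳ = ΣA·y / ΣA = 9.74555 cm.
Transfer each piece to the horizontal centroidal axis using Ī + A·d² with d = y − 9.74555:
  rectangular body: d = -1.99555 cm → contributes +3720.47 cm⁴
  semicircular cap: d = 7.87652 cm → contributes +2504.88 cm⁴
Total I = 6225.36 cm⁴.

Ix ≈ 6225 cm⁴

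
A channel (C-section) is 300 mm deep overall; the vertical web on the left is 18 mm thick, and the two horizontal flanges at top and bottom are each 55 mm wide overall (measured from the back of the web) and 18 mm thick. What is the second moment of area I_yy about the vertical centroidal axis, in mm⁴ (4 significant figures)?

I_yy ≈ 1.106 × 10⁶ mm⁴

Decompose the section into non-overlapping parts with the origin at the bottom-left of its bounding rectangle.
Web: 18 × 300, A = 5 400 mm², x = 9 mm, Ī = 145 800 mm⁴.
Top flange (beyond web): 37 × 18, A = 666 mm², x = 36.5 mm, Ī = 75979.5 mm⁴.
Bottom flange (beyond web): 37 × 18, A = 666 mm², x = 36.5 mm, Ī = 75979.5 mm⁴.
Centroid: x̄ = ΣA·x / ΣA = 14.4412 mm.
Transfer each piece to the vertical centroidal axis using Ī + A·d² with d = x − 14.4412:
  web: d = -5.44118 mm → contributes +305 675 mm⁴
  top flange (beyond web): d = 22.0588 mm → contributes +400 050 mm⁴
  bottom flange (beyond web): d = 22.0588 mm → contributes +400 050 mm⁴
Total I = 1 105 774 mm⁴.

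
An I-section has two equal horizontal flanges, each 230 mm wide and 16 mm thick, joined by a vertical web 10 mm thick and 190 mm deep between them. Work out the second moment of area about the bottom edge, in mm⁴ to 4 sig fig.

Split into non-overlapping primitives; take the origin at the lower-left of the bounding box.
Bottom flange: 230 × 16, A = 3 680 mm², y = 8 mm, Ī = 78506.7 mm⁴.
Web: 10 × 190, A = 1 900 mm², y = 111 mm, Ī = 5 715 833 mm⁴.
Top flange: 230 × 16, A = 3 680 mm², y = 214 mm, Ī = 78506.7 mm⁴.
Transfer each piece to the base of the section using Ī + A·d² with d = y − 0:
  bottom flange: d = 8 mm → contributes +314 027 mm⁴
  web: d = 111 mm → contributes +29 125 733 mm⁴
  top flange: d = 214 mm → contributes +168 607 787 mm⁴
Total I = 198 047 547 mm⁴.

I_base ≈ 1.980 × 10⁸ mm⁴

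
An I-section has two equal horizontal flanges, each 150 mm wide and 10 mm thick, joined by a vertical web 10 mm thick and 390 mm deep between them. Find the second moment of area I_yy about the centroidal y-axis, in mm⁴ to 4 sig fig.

I_yy ≈ 5.658 × 10⁶ mm⁴

Treat the section as a set of non-overlapping primitives; coordinates are from the bounding-box lower-left.
Bottom flange: 150 × 10, A = 1 500 mm², x = 75 mm, Ī = 2 812 500 mm⁴.
Web: 10 × 390, A = 3 900 mm², x = 75 mm, Ī = 32 500 mm⁴.
Top flange: 150 × 10, A = 1 500 mm², x = 75 mm, Ī = 2 812 500 mm⁴.
By symmetry the centroid is at mid-width, x̄ = 75 mm.
All pieces are centred on the centroidal y-axis, so I = ΣĪ = 5 657 500 mm⁴.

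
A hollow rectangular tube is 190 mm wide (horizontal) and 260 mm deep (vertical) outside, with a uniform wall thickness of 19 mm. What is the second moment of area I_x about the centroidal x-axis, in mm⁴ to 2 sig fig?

Break the section into simple shapes (no overlaps), measuring from the bottom-left corner of the bounding box.
Outer rectangle: 190 × 260, A = 49 400 mm², y = 130 mm, Ī = 278 286 667 mm⁴.
Inner void (subtracted): 152 × 222, A = 33 744 mm², y = 130 mm, Ī = 138 586 608 mm⁴.
By symmetry the centroid is at mid-height, ȳ = 130 mm.
All pieces are centred on the centroidal x-axis, so I = ΣĪ (holes subtracted) = 139 700 059 mm⁴.

I_x ≈ 1.4 × 10⁸ mm⁴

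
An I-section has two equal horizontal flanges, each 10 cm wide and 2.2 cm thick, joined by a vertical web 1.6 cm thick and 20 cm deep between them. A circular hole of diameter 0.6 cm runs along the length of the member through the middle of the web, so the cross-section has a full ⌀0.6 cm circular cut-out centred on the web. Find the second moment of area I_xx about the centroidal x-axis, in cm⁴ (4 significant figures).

Decompose the section into non-overlapping parts with the origin at the bottom-left of its bounding rectangle.
Bottom flange: 10 × 2.2, A = 22 cm², y = 1.1 cm, Ī = 8.87333 cm⁴.
Web: 1.6 × 20, A = 32 cm², y = 12.2 cm, Ī = 1066.67 cm⁴.
Top flange: 10 × 2.2, A = 22 cm², y = 23.3 cm, Ī = 8.87333 cm⁴.
Hole (subtracted): ⌀0.6, A = 0.282743 cm², y = 12.2 cm, Ī = 0.00636173 cm⁴.
By symmetry the centroid is at mid-height, ȳ = 12.2 cm.
Transfer each piece to the centroidal x-axis using Ī + A·d² with d = y − 12.2:
  bottom flange: d = -11.1 cm → contributes +2719.49 cm⁴
  web: d = 0 cm → contributes +1066.67 cm⁴
  top flange: d = 11.1 cm → contributes +2719.49 cm⁴
  hole: d = 0 cm → contributes −0.00636173 cm⁴
Total I = 6505.65 cm⁴.

I_xx ≈ 6506 cm⁴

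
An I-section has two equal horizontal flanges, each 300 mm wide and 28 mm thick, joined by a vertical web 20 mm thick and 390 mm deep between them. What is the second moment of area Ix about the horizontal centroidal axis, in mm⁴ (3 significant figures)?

Decompose the section into non-overlapping parts with the origin at the bottom-left of its bounding rectangle.
Bottom flange: 300 × 28, A = 8 400 mm², y = 14 mm, Ī = 548 800 mm⁴.
Web: 20 × 390, A = 7 800 mm², y = 223 mm, Ī = 98 865 000 mm⁴.
Top flange: 300 × 28, A = 8 400 mm², y = 432 mm, Ī = 548 800 mm⁴.
By symmetry the centroid is at mid-height, ȳ = 223 mm.
Transfer each piece to the horizontal centroidal axis using Ī + A·d² with d = y − 223:
  bottom flange: d = -209 mm → contributes +367 469 200 mm⁴
  web: d = 0 mm → contributes +98 865 000 mm⁴
  top flange: d = 209 mm → contributes +367 469 200 mm⁴
Total I = 833 803 400 mm⁴.

Ix ≈ 8.34 × 10⁸ mm⁴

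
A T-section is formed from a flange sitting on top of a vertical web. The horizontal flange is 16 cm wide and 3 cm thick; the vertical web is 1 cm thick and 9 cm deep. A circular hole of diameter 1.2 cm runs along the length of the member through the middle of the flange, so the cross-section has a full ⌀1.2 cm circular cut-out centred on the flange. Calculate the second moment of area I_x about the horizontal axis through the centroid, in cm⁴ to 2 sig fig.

Split into non-overlapping primitives; take the origin at the lower-left of the bounding box.
Flange: 16 × 3, A = 48 cm², y = 10.5 cm, Ī = 36 cm⁴.
Web: 1 × 9, A = 9 cm², y = 4.5 cm, Ī = 60.75 cm⁴.
Hole (subtracted): ⌀1.2, A = 1.131 cm², y = 10.5 cm, Ī = 0.1018 cm⁴.
Centroid: ȳ = ΣA·y / ΣA = 9.533 cm.
Transfer each piece to the horizontal axis through the centroid using Ī + A·d² with d = y − 9.533:
  flange: d = 0.9665 cm → contributes +80.84 cm⁴
  web: d = -5.033 cm → contributes +288.8 cm⁴
  hole: d = 0.9665 cm → contributes −1.158 cm⁴
Total I = 368.5 cm⁴.

I_x ≈ 370 cm⁴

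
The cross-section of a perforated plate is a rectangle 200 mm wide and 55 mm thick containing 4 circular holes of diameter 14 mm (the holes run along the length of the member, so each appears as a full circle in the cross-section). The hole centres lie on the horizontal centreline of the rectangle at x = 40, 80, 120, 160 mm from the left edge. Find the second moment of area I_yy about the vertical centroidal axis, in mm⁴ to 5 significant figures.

I_yy ≈ 3.5428 × 10⁷ mm⁴

Treat the section as a set of non-overlapping primitives; coordinates are from the bounding-box lower-left.
Plate: 200 × 55, A = 11 000 mm², x = 100 mm, Ī = 36 666 667 mm⁴.
Hole 1 (subtracted): ⌀14, A = 153.938 mm², x = 40 mm, Ī = 1885.741 mm⁴.
Hole 2 (subtracted): ⌀14, A = 153.938 mm², x = 80 mm, Ī = 1885.741 mm⁴.
Hole 3 (subtracted): ⌀14, A = 153.938 mm², x = 120 mm, Ī = 1885.741 mm⁴.
Hole 4 (subtracted): ⌀14, A = 153.938 mm², x = 160 mm, Ī = 1885.741 mm⁴.
By symmetry the centroid is at mid-width, x̄ = 100 mm.
Transfer each piece to the vertical centroidal axis using Ī + A·d² with d = x − 100:
  plate: d = 0 mm → contributes +36 666 667 mm⁴
  hole 1: d = -60 mm → contributes −556062.7 mm⁴
  hole 2: d = -20 mm → contributes −63460.96 mm⁴
  hole 3: d = 20 mm → contributes −63460.96 mm⁴
  hole 4: d = 60 mm → contributes −556062.7 mm⁴
Total I = 35 427 619 mm⁴.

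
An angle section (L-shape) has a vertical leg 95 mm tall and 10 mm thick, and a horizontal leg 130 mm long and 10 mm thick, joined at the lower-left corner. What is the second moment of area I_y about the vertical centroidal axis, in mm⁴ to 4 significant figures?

Decompose the section into non-overlapping parts with the origin at the bottom-left of its bounding rectangle.
Vertical leg: 10 × 95, A = 950 mm², x = 5 mm, Ī = 7916.67 mm⁴.
Horizontal leg (remainder): 120 × 10, A = 1 200 mm², x = 70 mm, Ī = 1 440 000 mm⁴.
Centroid: x̄ = ΣA·x / ΣA = 41.2791 mm.
Transfer each piece to the vertical centroidal axis using Ī + A·d² with d = x − 41.2791:
  vertical leg: d = -36.2791 mm → contributes +1 258 279 mm⁴
  horizontal leg (remainder): d = 28.7209 mm → contributes +2 429 870 mm⁴
Total I = 3 688 149 mm⁴.

I_y ≈ 3.688 × 10⁶ mm⁴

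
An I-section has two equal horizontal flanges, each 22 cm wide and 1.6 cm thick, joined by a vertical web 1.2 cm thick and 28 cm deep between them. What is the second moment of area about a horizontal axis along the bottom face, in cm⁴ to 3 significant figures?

Treat the section as a set of non-overlapping primitives; coordinates are from the bounding-box lower-left.
Bottom flange: 22 × 1.6, A = 35.2 cm², y = 0.8 cm, Ī = 7.5093 cm⁴.
Web: 1.2 × 28, A = 33.6 cm², y = 15.6 cm, Ī = 2195.2 cm⁴.
Top flange: 22 × 1.6, A = 35.2 cm², y = 30.4 cm, Ī = 7.5093 cm⁴.
Transfer each piece to the base of the section using Ī + A·d² with d = y − 0:
  bottom flange: d = 0.8 cm → contributes +30.037 cm⁴
  web: d = 15.6 cm → contributes +10 372 cm⁴
  top flange: d = 30.4 cm → contributes +32 538 cm⁴
Total I = 42 940 cm⁴.

I_base ≈ 4.29 × 10⁴ cm⁴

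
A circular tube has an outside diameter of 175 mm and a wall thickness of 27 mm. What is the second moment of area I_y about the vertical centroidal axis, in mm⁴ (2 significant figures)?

Break the section into simple shapes (no overlaps), measuring from the bottom-left corner of the bounding box.
Outer circle: ⌀175, A = 24 053 mm², x = 87.5 mm, Ī = 46 038 598 mm⁴.
Bore (subtracted): ⌀121, A = 11 499 mm², x = 87.5 mm, Ī = 10 522 317 mm⁴.
By symmetry the centroid is at mid-width, x̄ = 87.5 mm.
All pieces are centred on the vertical centroidal axis, so I = ΣĪ (holes subtracted) = 35 516 281 mm⁴.

I_y ≈ 3.6 × 10⁷ mm⁴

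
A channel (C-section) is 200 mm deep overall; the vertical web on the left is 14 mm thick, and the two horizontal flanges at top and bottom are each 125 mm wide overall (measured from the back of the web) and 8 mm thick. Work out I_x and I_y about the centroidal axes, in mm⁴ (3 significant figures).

I_x ≈ 2.57 × 10⁷ mm⁴, I_y ≈ 6.11 × 10⁶ mm⁴

Decompose the section into non-overlapping parts with the origin at the bottom-left of its bounding rectangle.
Web: 14 × 200, A = 2 800 mm², y = 100 mm, Ī = 9 333 333 mm⁴.
Top flange (beyond web): 111 × 8, A = 888 mm², y = 196 mm, Ī = 4 736 mm⁴.
Bottom flange (beyond web): 111 × 8, A = 888 mm², y = 4 mm, Ī = 4 736 mm⁴.
By symmetry the centroid is at mid-height, ȳ = 100 mm.
Transfer each piece to the centroidal x-axis using Ī + A·d² with d = y − 100:
  web: d = 0 mm → contributes +9 333 333 mm⁴
  top flange (beyond web): d = 96 mm → contributes +8 188 544 mm⁴
  bottom flange (beyond web): d = -96 mm → contributes +8 188 544 mm⁴
Total I = 25 710 421 mm⁴.
For the y-axis: x̄ = 31.257 mm.
Repeating about the centroidal y-axis gives I_y = 6 114 215 mm⁴.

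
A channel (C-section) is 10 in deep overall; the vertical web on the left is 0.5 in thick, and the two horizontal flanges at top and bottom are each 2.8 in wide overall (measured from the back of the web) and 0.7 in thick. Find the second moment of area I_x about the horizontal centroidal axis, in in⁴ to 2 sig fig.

Split into non-overlapping primitives; take the origin at the lower-left of the bounding box.
Web: 0.5 × 10, A = 5 in², y = 5 in, Ī = 41.67 in⁴.
Top flange (beyond web): 2.3 × 0.7, A = 1.61 in², y = 9.65 in, Ī = 0.06574 in⁴.
Bottom flange (beyond web): 2.3 × 0.7, A = 1.61 in², y = 0.35 in, Ī = 0.06574 in⁴.
By symmetry the centroid is at mid-height, ȳ = 5 in.
Transfer each piece to the horizontal centroidal axis using Ī + A·d² with d = y − 5:
  web: d = 0 in → contributes +41.67 in⁴
  top flange (beyond web): d = 4.65 in → contributes +34.88 in⁴
  bottom flange (beyond web): d = -4.65 in → contributes +34.88 in⁴
Total I = 111.4 in⁴.

I_x ≈ 110 in⁴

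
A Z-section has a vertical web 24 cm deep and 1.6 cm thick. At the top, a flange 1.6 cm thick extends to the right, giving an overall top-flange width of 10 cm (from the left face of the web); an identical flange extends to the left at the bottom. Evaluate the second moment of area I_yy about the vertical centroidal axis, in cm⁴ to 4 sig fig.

I_yy ≈ 838.2 cm⁴

Break the section into simple shapes (no overlaps), measuring from the bottom-left corner of the bounding box.
Web: 1.6 × 24, A = 38.4 cm², x = 9.2 cm, Ī = 8.192 cm⁴.
Top flange (beyond web): 8.4 × 1.6, A = 13.44 cm², x = 14.2 cm, Ī = 79.0272 cm⁴.
Bottom flange (beyond web): 8.4 × 1.6, A = 13.44 cm², x = 4.2 cm, Ī = 79.0272 cm⁴.
Centroid: x̄ = ΣA·x / ΣA = 9.2 cm.
Transfer each piece to the vertical centroidal axis using Ī + A·d² with d = x − 9.2:
  web: d = 0 cm → contributes +8.192 cm⁴
  top flange (beyond web): d = 5 cm → contributes +415.027 cm⁴
  bottom flange (beyond web): d = -5 cm → contributes +415.027 cm⁴
Total I = 838.246 cm⁴.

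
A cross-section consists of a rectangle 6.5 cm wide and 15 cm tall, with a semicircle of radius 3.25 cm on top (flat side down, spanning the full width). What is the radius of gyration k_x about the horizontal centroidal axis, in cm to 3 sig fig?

k_x ≈ 5.09 cm

Break the section into simple shapes (no overlaps), measuring from the bottom-left corner of the bounding box.
Rectangular body: 6.5 × 15, A = 97.5 cm², y = 7.5 cm, Ī = 1828.1 cm⁴.
Semicircular cap: semicircle r = 3.25, A = 16.592 cm², y = 16.379 cm, Ī = 12.245 cm⁴.
Centroid: ȳ = ΣA·y / ΣA = 8.7913 cm.
Transfer each piece to the horizontal centroidal axis using Ī + A·d² with d = y − 8.7913:
  rectangular body: d = -1.2913 cm → contributes +1990.7 cm⁴
  semicircular cap: d = 7.5881 cm → contributes +967.57 cm⁴
Total I = 2958.3 cm⁴.
Radius of gyration: k = √(I/A) = √(2958.3 / 114.09) = 5.092 cm.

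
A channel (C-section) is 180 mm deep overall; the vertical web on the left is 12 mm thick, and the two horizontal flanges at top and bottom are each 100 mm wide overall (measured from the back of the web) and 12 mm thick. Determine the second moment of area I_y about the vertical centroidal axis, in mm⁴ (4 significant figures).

Break the section into simple shapes (no overlaps), measuring from the bottom-left corner of the bounding box.
Web: 12 × 180, A = 2 160 mm², x = 6 mm, Ī = 25 920 mm⁴.
Top flange (beyond web): 88 × 12, A = 1 056 mm², x = 56 mm, Ī = 681 472 mm⁴.
Bottom flange (beyond web): 88 × 12, A = 1 056 mm², x = 56 mm, Ī = 681 472 mm⁴.
Centroid: x̄ = ΣA·x / ΣA = 30.7191 mm.
Transfer each piece to the vertical centroidal axis using Ī + A·d² with d = x − 30.7191:
  web: d = -24.7191 mm → contributes +1 345 753 mm⁴
  top flange (beyond web): d = 25.2809 mm → contributes +1 356 387 mm⁴
  bottom flange (beyond web): d = 25.2809 mm → contributes +1 356 387 mm⁴
Total I = 4 058 527 mm⁴.

I_y ≈ 4.059 × 10⁶ mm⁴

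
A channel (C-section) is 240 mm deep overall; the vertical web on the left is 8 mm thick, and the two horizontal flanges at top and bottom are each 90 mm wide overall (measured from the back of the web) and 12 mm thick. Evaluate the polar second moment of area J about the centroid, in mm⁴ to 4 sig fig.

J ≈ 3.790 × 10⁷ mm⁴

Split into non-overlapping primitives; take the origin at the lower-left of the bounding box.
Web: 8 × 240, A = 1 920 mm², y = 120 mm, Ī = 9 216 000 mm⁴.
Top flange (beyond web): 82 × 12, A = 984 mm², y = 234 mm, Ī = 11 808 mm⁴.
Bottom flange (beyond web): 82 × 12, A = 984 mm², y = 6 mm, Ī = 11 808 mm⁴.
By symmetry the centroid is at mid-height, ȳ = 120 mm.
Transfer each piece to the centroidal x-axis using Ī + A·d² with d = y − 120:
  web: d = 0 mm → contributes +9 216 000 mm⁴
  top flange (beyond web): d = 114 mm → contributes +12 799 872 mm⁴
  bottom flange (beyond web): d = -114 mm → contributes +12 799 872 mm⁴
Total I = 34 815 744 mm⁴.
For the y-axis: x̄ = 26.7778 mm.
Repeating about the centroidal y-axis gives I_y = 3 080 976 mm⁴.
Polar second moment: J = I_x + I_y = 37 896 720 mm⁴.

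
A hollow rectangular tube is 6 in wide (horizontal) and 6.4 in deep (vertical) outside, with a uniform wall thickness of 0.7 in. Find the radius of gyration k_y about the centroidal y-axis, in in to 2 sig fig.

Break the section into simple shapes (no overlaps), measuring from the bottom-left corner of the bounding box.
Outer rectangle: 6 × 6.4, A = 38.4 in², x = 3 in, Ī = 115.2 in⁴.
Inner void (subtracted): 4.6 × 5, A = 23 in², x = 3 in, Ī = 40.56 in⁴.
By symmetry the centroid is at mid-width, x̄ = 3 in.
All pieces are centred on the centroidal y-axis, so I = ΣĪ (holes subtracted) = 74.64 in⁴.
Radius of gyration: k = √(I/A) = √(74.64 / 15.4) = 2.202 in.

k_y ≈ 2.2 in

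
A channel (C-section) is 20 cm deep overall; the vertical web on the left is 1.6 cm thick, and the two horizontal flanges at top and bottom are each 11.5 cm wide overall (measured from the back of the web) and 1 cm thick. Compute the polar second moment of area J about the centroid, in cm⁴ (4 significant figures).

Break the section into simple shapes (no overlaps), measuring from the bottom-left corner of the bounding box.
Web: 1.6 × 20, A = 32 cm², y = 10 cm, Ī = 1066.67 cm⁴.
Top flange (beyond web): 9.9 × 1, A = 9.9 cm², y = 19.5 cm, Ī = 0.825 cm⁴.
Bottom flange (beyond web): 9.9 × 1, A = 9.9 cm², y = 0.5 cm, Ī = 0.825 cm⁴.
By symmetry the centroid is at mid-height, ȳ = 10 cm.
Transfer each piece to the centroidal x-axis using Ī + A·d² with d = y − 10:
  web: d = 0 cm → contributes +1066.67 cm⁴
  top flange (beyond web): d = 9.5 cm → contributes +894.3 cm⁴
  bottom flange (beyond web): d = -9.5 cm → contributes +894.3 cm⁴
Total I = 2855.27 cm⁴.
For the y-axis: x̄ = 2.99788 cm.
Repeating about the centroidal y-axis gives I_y = 572.952 cm⁴.
Polar second moment: J = I_x + I_y = 3428.22 cm⁴.

J ≈ 3428 cm⁴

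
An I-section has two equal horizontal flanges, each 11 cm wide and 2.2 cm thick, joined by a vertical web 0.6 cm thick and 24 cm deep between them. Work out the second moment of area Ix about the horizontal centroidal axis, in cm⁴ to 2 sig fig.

Decompose the section into non-overlapping parts with the origin at the bottom-left of its bounding rectangle.
Bottom flange: 11 × 2.2, A = 24.2 cm², y = 1.1 cm, Ī = 9.761 cm⁴.
Web: 0.6 × 24, A = 14.4 cm², y = 14.2 cm, Ī = 691.2 cm⁴.
Top flange: 11 × 2.2, A = 24.2 cm², y = 27.3 cm, Ī = 9.761 cm⁴.
By symmetry the centroid is at mid-height, ȳ = 14.2 cm.
Transfer each piece to the horizontal centroidal axis using Ī + A·d² with d = y − 14.2:
  bottom flange: d = -13.1 cm → contributes +4 163 cm⁴
  web: d = 0 cm → contributes +691.2 cm⁴
  top flange: d = 13.1 cm → contributes +4 163 cm⁴
Total I = 9 017 cm⁴.

Ix ≈ 9000 cm⁴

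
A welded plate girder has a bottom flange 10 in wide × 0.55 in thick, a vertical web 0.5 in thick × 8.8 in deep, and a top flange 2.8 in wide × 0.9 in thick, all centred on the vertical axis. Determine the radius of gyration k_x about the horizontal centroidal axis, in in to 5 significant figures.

k_x ≈ 3.9474 in

Break the section into simple shapes (no overlaps), measuring from the bottom-left corner of the bounding box.
Bottom plate: 10 × 0.55, A = 5.5 in², y = 0.275 in, Ī = 0.1386458 in⁴.
Web plate: 0.5 × 8.8, A = 4.4 in², y = 4.95 in, Ī = 28.39467 in⁴.
Top plate: 2.8 × 0.9, A = 2.52 in², y = 9.8 in, Ī = 0.1701 in⁴.
Centroid: ȳ = ΣA·y / ΣA = 3.863808 in.
Transfer each piece to the horizontal centroidal axis using Ī + A·d² with d = y − 3.863808:
  bottom plate: d = -3.588808 in → contributes +70.97615 in⁴
  web plate: d = 1.086192 in → contributes +33.58584 in⁴
  top plate: d = 5.936192 in → contributes +88.97079 in⁴
Total I = 193.5328 in⁴.
Radius of gyration: k = √(I/A) = √(193.5328 / 12.42) = 3.947448 in.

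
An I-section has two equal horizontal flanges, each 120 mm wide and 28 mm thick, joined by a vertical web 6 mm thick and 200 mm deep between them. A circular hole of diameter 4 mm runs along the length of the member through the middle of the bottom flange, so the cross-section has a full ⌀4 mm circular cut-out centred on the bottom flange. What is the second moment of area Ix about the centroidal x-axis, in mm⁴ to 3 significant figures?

Break the section into simple shapes (no overlaps), measuring from the bottom-left corner of the bounding box.
Bottom flange: 120 × 28, A = 3 360 mm², y = 14 mm, Ī = 219 520 mm⁴.
Web: 6 × 200, A = 1 200 mm², y = 128 mm, Ī = 4 000 000 mm⁴.
Top flange: 120 × 28, A = 3 360 mm², y = 242 mm, Ī = 219 520 mm⁴.
Hole (subtracted): ⌀4, A = 12.566 mm², y = 14 mm, Ī = 12.566 mm⁴.
Centroid: ȳ = ΣA·y / ΣA = 128.18 mm.
Transfer each piece to the centroidal x-axis using Ī + A·d² with d = y − 128.18:
  bottom flange: d = -114.18 mm → contributes +44 024 979 mm⁴
  web: d = -0.18117 mm → contributes +4 000 039 mm⁴
  top flange: d = 113.82 mm → contributes +43 747 402 mm⁴
  hole: d = -114.18 mm → contributes −163 845 mm⁴
Total I = 91 608 575 mm⁴.

Ix ≈ 9.16 × 10⁷ mm⁴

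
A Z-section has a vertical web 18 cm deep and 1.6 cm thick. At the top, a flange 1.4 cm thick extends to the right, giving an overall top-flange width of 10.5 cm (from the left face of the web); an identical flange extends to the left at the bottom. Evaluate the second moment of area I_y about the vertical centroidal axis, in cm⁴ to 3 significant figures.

I_y ≈ 857 cm⁴

Break the section into simple shapes (no overlaps), measuring from the bottom-left corner of the bounding box.
Web: 1.6 × 18, A = 28.8 cm², x = 9.7 cm, Ī = 6.144 cm⁴.
Top flange (beyond web): 8.9 × 1.4, A = 12.46 cm², x = 14.95 cm, Ī = 82.246 cm⁴.
Bottom flange (beyond web): 8.9 × 1.4, A = 12.46 cm², x = 4.45 cm, Ī = 82.246 cm⁴.
Centroid: x̄ = ΣA·x / ΣA = 9.7 cm.
Transfer each piece to the vertical centroidal axis using Ī + A·d² with d = x − 9.7:
  web: d = 0 cm → contributes +6.144 cm⁴
  top flange (beyond web): d = 5.25 cm → contributes +425.68 cm⁴
  bottom flange (beyond web): d = -5.25 cm → contributes +425.68 cm⁴
Total I = 857.49 cm⁴.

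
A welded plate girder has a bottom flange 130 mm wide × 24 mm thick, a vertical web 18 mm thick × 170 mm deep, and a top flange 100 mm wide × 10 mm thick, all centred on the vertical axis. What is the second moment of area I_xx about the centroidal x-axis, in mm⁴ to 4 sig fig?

Split into non-overlapping primitives; take the origin at the lower-left of the bounding box.
Bottom plate: 130 × 24, A = 3 120 mm², y = 12 mm, Ī = 149 760 mm⁴.
Web plate: 18 × 170, A = 3 060 mm², y = 109 mm, Ī = 7 369 500 mm⁴.
Top plate: 100 × 10, A = 1 000 mm², y = 199 mm, Ī = 8333.33 mm⁴.
Centroid: ȳ = ΣA·y / ΣA = 79.3844 mm.
Transfer each piece to the centroidal x-axis using Ī + A·d² with d = y − 79.3844:
  bottom plate: d = -67.3844 mm → contributes +14 316 611 mm⁴
  web plate: d = 29.6156 mm → contributes +10 053 376 mm⁴
  top plate: d = 119.616 mm → contributes +14 316 225 mm⁴
Total I = 38 686 212 mm⁴.

I_xx ≈ 3.869 × 10⁷ mm⁴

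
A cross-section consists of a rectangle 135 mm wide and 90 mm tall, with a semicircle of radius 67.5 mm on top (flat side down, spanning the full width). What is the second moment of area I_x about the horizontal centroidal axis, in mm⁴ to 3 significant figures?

Split into non-overlapping primitives; take the origin at the lower-left of the bounding box.
Rectangular body: 135 × 90, A = 12 150 mm², y = 45 mm, Ī = 8 201 250 mm⁴.
Semicircular cap: semicircle r = 67.5, A = 7156.9 mm², y = 118.65 mm, Ī = 2 278 490 mm⁴.
Centroid: ȳ = ΣA·y / ΣA = 72.301 mm.
Transfer each piece to the horizontal centroidal axis using Ī + A·d² with d = y − 72.301:
  rectangular body: d = -27.301 mm → contributes +17 257 008 mm⁴
  semicircular cap: d = 46.347 mm → contributes +17 652 023 mm⁴
Total I = 34 909 031 mm⁴.

I_x ≈ 3.49 × 10⁷ mm⁴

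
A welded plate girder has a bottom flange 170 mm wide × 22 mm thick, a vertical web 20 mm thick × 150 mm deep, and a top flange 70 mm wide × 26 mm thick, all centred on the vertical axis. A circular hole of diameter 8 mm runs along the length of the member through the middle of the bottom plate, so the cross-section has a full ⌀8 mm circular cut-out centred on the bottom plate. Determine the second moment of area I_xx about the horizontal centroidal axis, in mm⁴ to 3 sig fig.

Treat the section as a set of non-overlapping primitives; coordinates are from the bounding-box lower-left.
Bottom plate: 170 × 22, A = 3 740 mm², y = 11 mm, Ī = 150 847 mm⁴.
Web plate: 20 × 150, A = 3 000 mm², y = 97 mm, Ī = 5 625 000 mm⁴.
Top plate: 70 × 26, A = 1 820 mm², y = 185 mm, Ī = 102 527 mm⁴.
Hole (subtracted): ⌀8, A = 50.265 mm², y = 11 mm, Ī = 201.06 mm⁴.
Centroid: ȳ = ΣA·y / ΣA = 78.532 mm.
Transfer each piece to the horizontal centroidal axis using Ī + A·d² with d = y − 78.532:
  bottom plate: d = -67.532 mm → contributes +17 207 418 mm⁴
  web plate: d = 18.468 mm → contributes +6 648 193 mm⁴
  top plate: d = 106.47 mm → contributes +20 732 991 mm⁴
  hole: d = -67.532 mm → contributes −229 441 mm⁴
Total I = 44 359 161 mm⁴.

I_xx ≈ 4.44 × 10⁷ mm⁴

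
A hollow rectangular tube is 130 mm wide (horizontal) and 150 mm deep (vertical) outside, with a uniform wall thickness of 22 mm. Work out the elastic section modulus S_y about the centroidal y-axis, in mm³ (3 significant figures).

Treat the section as a set of non-overlapping primitives; coordinates are from the bounding-box lower-left.
Outer rectangle: 130 × 150, A = 19 500 mm², x = 65 mm, Ī = 27 462 500 mm⁴.
Inner void (subtracted): 86 × 106, A = 9 116 mm², x = 65 mm, Ī = 5 618 495 mm⁴.
By symmetry the centroid is at mid-width, x̄ = 65 mm.
All pieces are centred on the centroidal y-axis, so I = ΣĪ (holes subtracted) = 21 844 005 mm⁴.
Extreme fibre distance c = 65 mm; S = I/c = 336 062 mm³.

S_y ≈ 3.36 × 10⁵ mm³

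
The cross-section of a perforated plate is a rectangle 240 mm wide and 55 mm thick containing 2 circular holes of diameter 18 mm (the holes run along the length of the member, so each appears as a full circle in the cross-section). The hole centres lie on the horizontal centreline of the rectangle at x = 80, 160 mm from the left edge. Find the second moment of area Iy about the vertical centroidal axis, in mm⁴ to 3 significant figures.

Iy ≈ 6.25 × 10⁷ mm⁴

Break the section into simple shapes (no overlaps), measuring from the bottom-left corner of the bounding box.
Plate: 240 × 55, A = 13 200 mm², x = 120 mm, Ī = 63 360 000 mm⁴.
Hole 1 (subtracted): ⌀18, A = 254.47 mm², x = 80 mm, Ī = 5 153 mm⁴.
Hole 2 (subtracted): ⌀18, A = 254.47 mm², x = 160 mm, Ī = 5 153 mm⁴.
By symmetry the centroid is at mid-width, x̄ = 120 mm.
Transfer each piece to the vertical centroidal axis using Ī + A·d² with d = x − 120:
  plate: d = 0 mm → contributes +63 360 000 mm⁴
  hole 1: d = -40 mm → contributes −412 303 mm⁴
  hole 2: d = 40 mm → contributes −412 303 mm⁴
Total I = 62 535 393 mm⁴.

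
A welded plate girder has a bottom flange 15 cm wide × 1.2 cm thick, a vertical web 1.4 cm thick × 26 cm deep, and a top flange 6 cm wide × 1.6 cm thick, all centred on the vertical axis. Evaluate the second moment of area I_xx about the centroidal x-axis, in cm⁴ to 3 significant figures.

I_xx ≈ 7020 cm⁴

Treat the section as a set of non-overlapping primitives; coordinates are from the bounding-box lower-left.
Bottom plate: 15 × 1.2, A = 18 cm², y = 0.6 cm, Ī = 2.16 cm⁴.
Web plate: 1.4 × 26, A = 36.4 cm², y = 14.2 cm, Ī = 2050.5 cm⁴.
Top plate: 6 × 1.6, A = 9.6 cm², y = 28 cm, Ī = 2.048 cm⁴.
Centroid: ȳ = ΣA·y / ΣA = 12.445 cm.
Transfer each piece to the centroidal x-axis using Ī + A·d² with d = y − 12.445:
  bottom plate: d = -11.845 cm → contributes +2527.6 cm⁴
  web plate: d = 1.755 cm → contributes +2162.6 cm⁴
  top plate: d = 15.555 cm → contributes +2324.8 cm⁴
Total I = 7015.1 cm⁴.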